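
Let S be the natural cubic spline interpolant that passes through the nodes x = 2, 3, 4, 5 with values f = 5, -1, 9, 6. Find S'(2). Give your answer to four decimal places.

-11.1333

With M_i denoting the second derivative at x_i, h_i = 1, 1, 1, and Δ_i = (y_(i+1) − y_i)/h_i = -6, 10, -3:
  1·M_0 + 4·M_1 + 1·M_2 = 6(Δ_1 - Δ_0) = 96
  1·M_1 + 4·M_2 + 1·M_3 = 6(Δ_2 - Δ_1) = -78
Natural end conditions: M_0 = M_3 = 0.
Solving: M_0 = 0, M_1 = 154/5, M_2 = -136/5, M_3 = 0.
On [2, 3], S'(x) = b_0 + 2c_0·(x - 2) + 3d_0·(x - 2)² with b_0 = Δ_0 - h_0(2M_0 + M_1)/6 = -167/15, c_0 = M_0/2 = 0, d_0 = (M_1 - M_0)/(6h_0) = 77/15. So S'(2) = -167/15.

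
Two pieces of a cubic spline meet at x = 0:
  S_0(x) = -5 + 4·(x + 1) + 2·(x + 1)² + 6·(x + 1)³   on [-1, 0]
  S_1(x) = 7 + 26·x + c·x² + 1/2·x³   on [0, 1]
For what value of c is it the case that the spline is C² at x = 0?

20

S_0''(x) = 4 + 36·(x + 1), so S_0''(0) = 40. On the right, S_1''(0) = 2c, so c = 20.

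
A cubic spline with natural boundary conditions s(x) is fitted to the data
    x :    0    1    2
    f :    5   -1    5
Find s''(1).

18

Let m_i = s''(x_i). Step sizes h_i = 1, 1; slopes of the chords Δ_i = (y_(i+1) - y_i)/h_i = -6, 6.
  1·m_0 + 4·m_1 + 1·m_2 = 6(Δ_1 - Δ_0) = 72
Natural end conditions: m_0 = m_2 = 0.
Forward elimination and back-substitution give m_0 = 0, m_1 = 18, m_2 = 0.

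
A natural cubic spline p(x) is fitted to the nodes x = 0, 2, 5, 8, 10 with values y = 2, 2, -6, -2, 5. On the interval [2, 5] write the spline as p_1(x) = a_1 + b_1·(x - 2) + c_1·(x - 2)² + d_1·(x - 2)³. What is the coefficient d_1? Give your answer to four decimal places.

0.2652

With M_i denoting the second derivative at x_i, h_i = 2, 3, 3, 2, and Δ_i = (y_(i+1) − y_i)/h_i = 0, -8/3, 4/3, 7/2:
  2·M_0 + 10·M_1 + 3·M_2 = 6(Δ_1 - Δ_0) = -16
  3·M_1 + 12·M_2 + 3·M_3 = 6(Δ_2 - Δ_1) = 24
  3·M_2 + 10·M_3 + 2·M_4 = 6(Δ_3 - Δ_2) = 13
Natural end conditions: M_0 = M_4 = 0.
Solving: M_0 = 0, M_1 = -793/340, M_2 = 83/34, M_3 = 193/340, M_4 = 0.
On [2, 5], with p_1(x) = a_1 + b_1·(x - 2) + c_1·(x - 2)² + d_1·(x - 2)³: c_1 = M_1/2 = -793/680, d_1 = (M_2 - M_1)/(6h_1) = 541/2040, b_1 = Δ_1 - h_1(2M_1 + M_2)/6 = -793/510.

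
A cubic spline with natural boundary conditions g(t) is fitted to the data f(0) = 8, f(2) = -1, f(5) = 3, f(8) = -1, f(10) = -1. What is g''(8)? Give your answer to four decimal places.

With σ_i denoting the second derivative at x_i, h_i = 2, 3, 3, 2, and Δ_i = (y_(i+1) − y_i)/h_i = -9/2, 4/3, -4/3, 0:
  2·σ_0 + 10·σ_1 + 3·σ_2 = 6(Δ_1 - Δ_0) = 35
  3·σ_1 + 12·σ_2 + 3·σ_3 = 6(Δ_2 - Δ_1) = -16
  3·σ_2 + 10·σ_3 + 2·σ_4 = 6(Δ_3 - Δ_2) = 8
Natural end conditions: σ_0 = σ_4 = 0.
Forward elimination and back-substitution give σ_0 = 0, σ_1 = 87/20, σ_2 = -17/6, σ_3 = 33/20, σ_4 = 0.

1.6500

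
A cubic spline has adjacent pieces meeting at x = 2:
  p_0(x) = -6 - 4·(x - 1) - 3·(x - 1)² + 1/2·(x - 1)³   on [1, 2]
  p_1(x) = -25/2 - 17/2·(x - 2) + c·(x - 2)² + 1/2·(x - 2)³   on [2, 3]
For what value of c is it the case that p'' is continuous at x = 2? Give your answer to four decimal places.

-1.5000

p_0''(x) = -6 + 3·(x - 1), so p_0''(2) = -3. On the right, p_1''(2) = 2c, so c = -3/2.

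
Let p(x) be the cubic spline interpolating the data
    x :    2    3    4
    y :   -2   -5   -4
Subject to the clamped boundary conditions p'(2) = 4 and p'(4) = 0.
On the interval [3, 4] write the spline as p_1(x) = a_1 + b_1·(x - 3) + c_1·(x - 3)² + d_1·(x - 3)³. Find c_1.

8

Let M_i = p''(x_i). Step sizes h_i = 1, 1; slopes of the chords Δ_i = (y_(i+1) - y_i)/h_i = -3, 1.
  1·M_0 + 4·M_1 + 1·M_2 = 6(Δ_1 - Δ_0) = 24
Clamped end conditions give two more equations: 2h_0·M_0 + h_0·M_1 = 6(Δ_0 - p'(2)) = -42 and h_1·M_1 + 2h_1·M_2 = 6(p'(4) - Δ_1) = -6.
Solving: M_0 = -29, M_1 = 16, M_2 = -11.
On [3, 4], with p_1(x) = a_1 + b_1·(x - 3) + c_1·(x - 3)² + d_1·(x - 3)³: c_1 = M_1/2 = 8, d_1 = (M_2 - M_1)/(6h_1) = -9/2, b_1 = Δ_1 - h_1(2M_1 + M_2)/6 = -5/2.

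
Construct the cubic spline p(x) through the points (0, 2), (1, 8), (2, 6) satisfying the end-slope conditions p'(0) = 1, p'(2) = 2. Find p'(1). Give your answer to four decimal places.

2.2500

Let M_i = p''(x_i). Step sizes h_i = 1, 1; slopes of the chords Δ_i = (y_(i+1) - y_i)/h_i = 6, -2.
  1·M_0 + 4·M_1 + 1·M_2 = 6(Δ_1 - Δ_0) = -48
Clamped end conditions give two more equations: 2h_0·M_0 + h_0·M_1 = 6(Δ_0 - p'(0)) = 30 and h_1·M_1 + 2h_1·M_2 = 6(p'(2) - Δ_1) = 24.
Forward elimination and back-substitution give M_0 = 55/2, M_1 = -25, M_2 = 49/2.
On [1, 2], p'(x) = b_1 + 2c_1·(x - 1) + 3d_1·(x - 1)² with b_1 = Δ_1 - h_1(2M_1 + M_2)/6 = 9/4, c_1 = M_1/2 = -25/2, d_1 = (M_2 - M_1)/(6h_1) = 33/4. So p'(1) = 9/4.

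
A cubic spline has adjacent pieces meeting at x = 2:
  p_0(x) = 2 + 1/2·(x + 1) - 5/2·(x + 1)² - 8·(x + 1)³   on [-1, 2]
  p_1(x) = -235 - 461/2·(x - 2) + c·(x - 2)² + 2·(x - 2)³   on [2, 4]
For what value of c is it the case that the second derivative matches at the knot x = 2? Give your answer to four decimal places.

-74.5000

p_0''(x) = -5 - 48·(x + 1), so p_0''(2) = -149. On the right, p_1''(2) = 2c, so c = -149/2.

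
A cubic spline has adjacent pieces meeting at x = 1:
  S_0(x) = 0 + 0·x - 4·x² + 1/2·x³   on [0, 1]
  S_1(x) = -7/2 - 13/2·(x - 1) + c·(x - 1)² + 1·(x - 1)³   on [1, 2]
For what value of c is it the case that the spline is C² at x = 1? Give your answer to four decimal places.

-2.5000

S_0''(x) = -8 + 3·x, so S_0''(1) = -5. On the right, S_1''(1) = 2c, so c = -5/2.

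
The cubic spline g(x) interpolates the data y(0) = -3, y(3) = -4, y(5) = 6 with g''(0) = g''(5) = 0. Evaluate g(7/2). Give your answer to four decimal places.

-2.2000

With M_i denoting the second derivative at x_i, h_i = 3, 2, and Δ_i = (y_(i+1) − y_i)/h_i = -1/3, 5:
  3·M_0 + 10·M_1 + 2·M_2 = 6(Δ_1 - Δ_0) = 32
Natural end conditions: M_0 = M_2 = 0.
Hence M_0 = 0, M_1 = 16/5, M_2 = 0.
On [3, 5], g(x) = -4 + 43/15·(x - 3) + 8/5·(x - 3)² - 4/15·(x - 3)³.
With (x - 3) = 1/2: g(7/2) = -11/5.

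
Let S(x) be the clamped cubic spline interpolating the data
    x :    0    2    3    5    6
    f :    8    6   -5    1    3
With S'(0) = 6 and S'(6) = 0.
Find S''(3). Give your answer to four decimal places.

With M_i denoting the second derivative at x_i, h_i = 2, 1, 2, 1, and Δ_i = (y_(i+1) − y_i)/h_i = -1, -11, 3, 2:
  2·M_0 + 6·M_1 + 1·M_2 = 6(Δ_1 - Δ_0) = -60
  1·M_1 + 6·M_2 + 2·M_3 = 6(Δ_2 - Δ_1) = 84
  2·M_2 + 6·M_3 + 1·M_4 = 6(Δ_3 - Δ_2) = -6
Clamped end conditions give two more equations: 2h_0·M_0 + h_0·M_1 = 6(Δ_0 - S'(0)) = -42 and h_3·M_3 + 2h_3·M_4 = 6(S'(6) - Δ_3) = -12.
Hence M_0 = -297/62, M_1 = -354/31, M_2 = 561/31, M_3 = -204/31, M_4 = -84/31.

18.0968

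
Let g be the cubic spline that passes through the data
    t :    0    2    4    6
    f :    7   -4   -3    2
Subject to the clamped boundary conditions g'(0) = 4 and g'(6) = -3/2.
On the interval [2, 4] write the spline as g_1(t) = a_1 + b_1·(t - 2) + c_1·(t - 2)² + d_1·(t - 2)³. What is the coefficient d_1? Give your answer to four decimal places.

-0.6750

Put M_i = g'' at the i-th knot. Here h = (2, 2, 2) and Δ = (-11/2, 1/2, 5/2), so the interior equations h_(i-1)·M_(i-1) + 2(h_(i-1)+h_i)·M_i + h_i·M_(i+1) = 6(Δ_i − Δ_(i-1)) read
  2·M_0 + 8·M_1 + 2·M_2 = 6(Δ_1 - Δ_0) = 36
  2·M_1 + 8·M_2 + 2·M_3 = 6(Δ_2 - Δ_1) = 12
Clamped end conditions give two more equations: 2h_0·M_0 + h_0·M_1 = 6(Δ_0 - g'(0)) = -57 and h_2·M_2 + 2h_2·M_3 = 6(g'(6) - Δ_2) = -24.
Solving the tridiagonal system: M_0 = -281/15, M_1 = 269/30, M_2 = 13/15, M_3 = -193/30.
On [2, 4], with g_1(t) = a_1 + b_1·(t - 2) + c_1·(t - 2)² + d_1·(t - 2)³: c_1 = M_1/2 = 269/60, d_1 = (M_2 - M_1)/(6h_1) = -27/40, b_1 = Δ_1 - h_1(2M_1 + M_2)/6 = -173/30.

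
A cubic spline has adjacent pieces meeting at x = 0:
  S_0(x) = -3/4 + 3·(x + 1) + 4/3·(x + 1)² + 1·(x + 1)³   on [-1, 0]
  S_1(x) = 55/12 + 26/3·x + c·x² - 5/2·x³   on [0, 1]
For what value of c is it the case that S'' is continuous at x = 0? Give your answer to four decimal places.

S_0''(x) = 8/3 + 6·(x + 1), so S_0''(0) = 26/3. On the right, S_1''(0) = 2c, so c = 13/3.

4.3333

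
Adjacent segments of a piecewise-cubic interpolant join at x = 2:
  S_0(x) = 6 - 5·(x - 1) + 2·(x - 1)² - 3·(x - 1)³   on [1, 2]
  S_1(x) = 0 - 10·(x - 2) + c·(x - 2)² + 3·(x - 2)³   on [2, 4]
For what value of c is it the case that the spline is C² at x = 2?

S_0''(x) = 4 - 18·(x - 1), so S_0''(2) = -14. On the right, S_1''(2) = 2c, so c = -7.

-7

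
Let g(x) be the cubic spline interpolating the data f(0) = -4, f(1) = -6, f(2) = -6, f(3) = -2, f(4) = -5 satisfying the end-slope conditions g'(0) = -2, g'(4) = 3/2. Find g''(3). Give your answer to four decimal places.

Put M_i = g'' at the i-th knot. Here h = (1, 1, 1, 1) and Δ = (-2, 0, 4, -3), so the interior equations h_(i-1)·M_(i-1) + 2(h_(i-1)+h_i)·M_i + h_i·M_(i+1) = 6(Δ_i − Δ_(i-1)) read
  1·M_0 + 4·M_1 + 1·M_2 = 6(Δ_1 - Δ_0) = 12
  1·M_1 + 4·M_2 + 1·M_3 = 6(Δ_2 - Δ_1) = 24
  1·M_2 + 4·M_3 + 1·M_4 = 6(Δ_3 - Δ_2) = -42
Clamped end conditions give two more equations: 2h_0·M_0 + h_0·M_1 = 6(Δ_0 - g'(0)) = 0 and h_3·M_3 + 2h_3·M_4 = 6(g'(4) - Δ_3) = 27.
Solving: M_0 = -11/56, M_1 = 11/28, M_2 = 85/8, M_3 = -529/28, M_4 = 1285/56.

-18.8929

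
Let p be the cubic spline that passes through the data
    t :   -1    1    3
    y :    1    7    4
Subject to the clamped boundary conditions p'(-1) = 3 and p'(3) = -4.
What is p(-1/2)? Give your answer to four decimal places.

Put m_i = p'' at the i-th knot. Here h = (2, 2) and Δ = (3, -3/2), so the interior equations h_(i-1)·m_(i-1) + 2(h_(i-1)+h_i)·m_i + h_i·m_(i+1) = 6(Δ_i − Δ_(i-1)) read
  2·m_0 + 8·m_1 + 2·m_2 = 6(Δ_1 - Δ_0) = -27
Clamped end conditions give two more equations: 2h_0·m_0 + h_0·m_1 = 6(Δ_0 - p'(-1)) = 0 and h_1·m_1 + 2h_1·m_2 = 6(p'(3) - Δ_1) = -15.
Solving the tridiagonal system: m_0 = 13/8, m_1 = -13/4, m_2 = -17/8.
On [-1, 1], p(t) = 1 + 3·(t + 1) + 13/16·(t + 1)² - 13/32·(t + 1)³.
With (t + 1) = 1/2: p(-1/2) = 679/256.

2.6523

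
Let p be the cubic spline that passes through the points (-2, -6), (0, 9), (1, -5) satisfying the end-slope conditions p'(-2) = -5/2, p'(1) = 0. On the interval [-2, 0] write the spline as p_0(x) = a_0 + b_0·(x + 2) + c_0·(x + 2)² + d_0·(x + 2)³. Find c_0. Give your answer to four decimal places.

With M_i denoting the second derivative at x_i, h_i = 2, 1, and Δ_i = (y_(i+1) − y_i)/h_i = 15/2, -14:
  2·M_0 + 6·M_1 + 1·M_2 = 6(Δ_1 - Δ_0) = -129
Clamped end conditions give two more equations: 2h_0·M_0 + h_0·M_1 = 6(Δ_0 - p'(-2)) = 60 and h_1·M_1 + 2h_1·M_2 = 6(p'(1) - Δ_1) = 84.
Forward elimination and back-substitution give M_0 = 112/3, M_1 = -134/3, M_2 = 193/3.
On [-2, 0], with p_0(x) = a_0 + b_0·(x + 2) + c_0·(x + 2)² + d_0·(x + 2)³: c_0 = M_0/2 = 56/3, d_0 = (M_1 - M_0)/(6h_0) = -41/6, b_0 = Δ_0 - h_0(2M_0 + M_1)/6 = -5/2.

18.6667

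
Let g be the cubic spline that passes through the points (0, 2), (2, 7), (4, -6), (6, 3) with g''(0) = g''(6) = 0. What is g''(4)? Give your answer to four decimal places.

10.6000

With M_i denoting the second derivative at x_i, h_i = 2, 2, 2, and Δ_i = (y_(i+1) − y_i)/h_i = 5/2, -13/2, 9/2:
  2·M_0 + 8·M_1 + 2·M_2 = 6(Δ_1 - Δ_0) = -54
  2·M_1 + 8·M_2 + 2·M_3 = 6(Δ_2 - Δ_1) = 66
Natural end conditions: M_0 = M_3 = 0.
Forward elimination and back-substitution give M_0 = 0, M_1 = -47/5, M_2 = 53/5, M_3 = 0.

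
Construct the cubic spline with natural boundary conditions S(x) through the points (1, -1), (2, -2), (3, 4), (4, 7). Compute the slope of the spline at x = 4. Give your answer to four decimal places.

1.7333

Put M_i = S'' at the i-th knot. Here h = (1, 1, 1) and Δ = (-1, 6, 3), so the interior equations h_(i-1)·M_(i-1) + 2(h_(i-1)+h_i)·M_i + h_i·M_(i+1) = 6(Δ_i − Δ_(i-1)) read
  1·M_0 + 4·M_1 + 1·M_2 = 6(Δ_1 - Δ_0) = 42
  1·M_1 + 4·M_2 + 1·M_3 = 6(Δ_2 - Δ_1) = -18
Natural end conditions: M_0 = M_3 = 0.
Solving the tridiagonal system: M_0 = 0, M_1 = 62/5, M_2 = -38/5, M_3 = 0.
On [3, 4], S'(x) = b_2 + 2c_2·(x - 3) + 3d_2·(x - 3)² with b_2 = Δ_2 - h_2(2M_2 + M_3)/6 = 83/15, c_2 = M_2/2 = -19/5, d_2 = (M_3 - M_2)/(6h_2) = 19/15. So S'(4) = 26/15.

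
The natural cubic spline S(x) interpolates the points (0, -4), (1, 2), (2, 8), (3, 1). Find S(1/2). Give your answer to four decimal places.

Let σ_i = S''(x_i). Step sizes h_i = 1, 1, 1; slopes of the chords Δ_i = (y_(i+1) - y_i)/h_i = 6, 6, -7.
  1·σ_0 + 4·σ_1 + 1·σ_2 = 6(Δ_1 - Δ_0) = 0
  1·σ_1 + 4·σ_2 + 1·σ_3 = 6(Δ_2 - Δ_1) = -78
Natural end conditions: σ_0 = σ_3 = 0.
Solving the tridiagonal system: σ_0 = 0, σ_1 = 26/5, σ_2 = -104/5, σ_3 = 0.
On [0, 1], S(x) = -4 + 77/15·x + 0·x² + 13/15·x³.
With x = 1/2: S(1/2) = -53/40.

-1.3250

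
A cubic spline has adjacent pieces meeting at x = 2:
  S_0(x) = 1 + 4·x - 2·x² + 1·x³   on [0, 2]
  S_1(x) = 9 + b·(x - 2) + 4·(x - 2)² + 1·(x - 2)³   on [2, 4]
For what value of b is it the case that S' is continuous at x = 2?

8

S_0'(x) = 4 - 4·x + 3·x², so S_0'(2) = 8. On the right, S_1'(2) = b, so b = 8.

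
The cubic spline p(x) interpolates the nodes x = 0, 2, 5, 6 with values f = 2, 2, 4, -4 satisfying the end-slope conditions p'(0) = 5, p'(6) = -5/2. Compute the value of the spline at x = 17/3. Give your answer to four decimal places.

-2.1387

With M_i denoting the second derivative at x_i, h_i = 2, 3, 1, and Δ_i = (y_(i+1) − y_i)/h_i = 0, 2/3, -8:
  2·M_0 + 10·M_1 + 3·M_2 = 6(Δ_1 - Δ_0) = 4
  3·M_1 + 8·M_2 + 1·M_3 = 6(Δ_2 - Δ_1) = -52
Clamped end conditions give two more equations: 2h_0·M_0 + h_0·M_1 = 6(Δ_0 - p'(0)) = -30 and h_2·M_2 + 2h_2·M_3 = 6(p'(6) - Δ_2) = 33.
Solving the tridiagonal system: M_0 = -817/78, M_1 = 232/39, M_2 = -449/39, M_3 = 868/39.
On [5, 6], p(x) = 4 - 307/39·(x - 5) - 449/78·(x - 5)² + 439/78·(x - 5)³.
With (x - 5) = 2/3: p(17/3) = -2252/1053.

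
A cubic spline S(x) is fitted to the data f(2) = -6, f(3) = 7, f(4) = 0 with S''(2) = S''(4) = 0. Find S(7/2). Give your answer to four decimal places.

Write m_i for S''(x_i). With h_i = 1, 1 and divided differences Δ_i = 13, -7, the continuity of S' gives the tridiagonal system
  1·m_0 + 4·m_1 + 1·m_2 = 6(Δ_1 - Δ_0) = -120
Natural end conditions: m_0 = m_2 = 0.
Solving the tridiagonal system: m_0 = 0, m_1 = -30, m_2 = 0.
On [3, 4], S(x) = 7 + 3·(x - 3) - 15·(x - 3)² + 5·(x - 3)³.
With (x - 3) = 1/2: S(7/2) = 43/8.

5.3750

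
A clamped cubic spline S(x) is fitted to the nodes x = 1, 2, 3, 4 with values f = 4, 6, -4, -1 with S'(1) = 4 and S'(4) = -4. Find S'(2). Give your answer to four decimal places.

With M_i denoting the second derivative at x_i, h_i = 1, 1, 1, and Δ_i = (y_(i+1) − y_i)/h_i = 2, -10, 3:
  1·M_0 + 4·M_1 + 1·M_2 = 6(Δ_1 - Δ_0) = -72
  1·M_1 + 4·M_2 + 1·M_3 = 6(Δ_2 - Δ_1) = 78
Clamped end conditions give two more equations: 2h_0·M_0 + h_0·M_1 = 6(Δ_0 - S'(1)) = -12 and h_2·M_2 + 2h_2·M_3 = 6(S'(4) - Δ_2) = -42.
Hence M_0 = 26/3, M_1 = -88/3, M_2 = 110/3, M_3 = -118/3.
On [2, 3], S'(x) = b_1 + 2c_1·(x - 2) + 3d_1·(x - 2)² with b_1 = Δ_1 - h_1(2M_1 + M_2)/6 = -19/3, c_1 = M_1/2 = -44/3, d_1 = (M_2 - M_1)/(6h_1) = 11. So S'(2) = -19/3.

-6.3333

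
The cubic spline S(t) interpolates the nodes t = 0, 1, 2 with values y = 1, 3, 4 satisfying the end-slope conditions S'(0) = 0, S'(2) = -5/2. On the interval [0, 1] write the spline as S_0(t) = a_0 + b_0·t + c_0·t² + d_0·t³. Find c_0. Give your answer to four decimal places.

Write σ_i for S''(x_i). With h_i = 1, 1 and divided differences Δ_i = 2, 1, the continuity of S' gives the tridiagonal system
  1·σ_0 + 4·σ_1 + 1·σ_2 = 6(Δ_1 - Δ_0) = -6
Clamped end conditions give two more equations: 2h_0·σ_0 + h_0·σ_1 = 6(Δ_0 - S'(0)) = 12 and h_1·σ_1 + 2h_1·σ_2 = 6(S'(2) - Δ_1) = -21.
Solving: σ_0 = 25/4, σ_1 = -1/2, σ_2 = -41/4.
On [0, 1], with S_0(t) = a_0 + b_0·t + c_0·t² + d_0·t³: c_0 = σ_0/2 = 25/8, d_0 = (σ_1 - σ_0)/(6h_0) = -9/8, b_0 = Δ_0 - h_0(2σ_0 + σ_1)/6 = 0.

3.1250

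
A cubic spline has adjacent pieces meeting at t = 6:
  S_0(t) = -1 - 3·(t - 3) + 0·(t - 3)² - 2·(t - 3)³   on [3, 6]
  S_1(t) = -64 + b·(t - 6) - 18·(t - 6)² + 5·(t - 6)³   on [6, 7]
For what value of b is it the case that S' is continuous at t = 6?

-57

S_0'(t) = -3 + 0·(t - 3) - 6·(t - 3)², so S_0'(6) = -57. On the right, S_1'(6) = b, so b = -57.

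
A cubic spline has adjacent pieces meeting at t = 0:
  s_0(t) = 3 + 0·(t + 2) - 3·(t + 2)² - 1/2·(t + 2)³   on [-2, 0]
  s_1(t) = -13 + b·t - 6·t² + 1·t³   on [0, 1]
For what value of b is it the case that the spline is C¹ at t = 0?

s_0'(t) = 0 - 6·(t + 2) - 3/2·(t + 2)², so s_0'(0) = -18. On the right, s_1'(0) = b, so b = -18.

-18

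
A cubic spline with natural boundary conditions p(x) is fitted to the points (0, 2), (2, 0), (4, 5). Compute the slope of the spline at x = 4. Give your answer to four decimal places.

Let σ_i = p''(x_i). Step sizes h_i = 2, 2; slopes of the chords Δ_i = (y_(i+1) - y_i)/h_i = -1, 5/2.
  2·σ_0 + 8·σ_1 + 2·σ_2 = 6(Δ_1 - Δ_0) = 21
Natural end conditions: σ_0 = σ_2 = 0.
Solving: σ_0 = 0, σ_1 = 21/8, σ_2 = 0.
On [2, 4], p'(x) = b_1 + 2c_1·(x - 2) + 3d_1·(x - 2)² with b_1 = Δ_1 - h_1(2σ_1 + σ_2)/6 = 3/4, c_1 = σ_1/2 = 21/16, d_1 = (σ_2 - σ_1)/(6h_1) = -7/32. So p'(4) = 27/8.

3.3750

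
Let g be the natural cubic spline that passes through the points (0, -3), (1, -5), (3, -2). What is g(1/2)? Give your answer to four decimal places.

-4.2188

Write m_i for g''(x_i). With h_i = 1, 2 and divided differences Δ_i = -2, 3/2, the continuity of g' gives the tridiagonal system
  1·m_0 + 6·m_1 + 2·m_2 = 6(Δ_1 - Δ_0) = 21
Natural end conditions: m_0 = m_2 = 0.
Solving: m_0 = 0, m_1 = 7/2, m_2 = 0.
On [0, 1], g(x) = -3 - 31/12·x + 0·x² + 7/12·x³.
With x = 1/2: g(1/2) = -135/32.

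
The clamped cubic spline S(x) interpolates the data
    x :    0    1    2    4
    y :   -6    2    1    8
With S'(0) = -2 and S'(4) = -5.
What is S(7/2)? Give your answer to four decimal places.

8.2784

Put σ_i = S'' at the i-th knot. Here h = (1, 1, 2) and Δ = (8, -1, 7/2), so the interior equations h_(i-1)·σ_(i-1) + 2(h_(i-1)+h_i)·σ_i + h_i·σ_(i+1) = 6(Δ_i − Δ_(i-1)) read
  1·σ_0 + 4·σ_1 + 1·σ_2 = 6(Δ_1 - Δ_0) = -54
  1·σ_1 + 6·σ_2 + 2·σ_3 = 6(Δ_2 - Δ_1) = 27
Clamped end conditions give two more equations: 2h_0·σ_0 + h_0·σ_1 = 6(Δ_0 - S'(0)) = 60 and h_2·σ_2 + 2h_2·σ_3 = 6(S'(4) - Δ_2) = -51.
Solving the tridiagonal system: σ_0 = 975/22, σ_1 = -315/11, σ_2 = 357/22, σ_3 = -459/22.
On [2, 4], S(x) = 1 - 4/11·(x - 2) + 357/44·(x - 2)² - 34/11·(x - 2)³.
With (x - 2) = 3/2: S(7/2) = 1457/176.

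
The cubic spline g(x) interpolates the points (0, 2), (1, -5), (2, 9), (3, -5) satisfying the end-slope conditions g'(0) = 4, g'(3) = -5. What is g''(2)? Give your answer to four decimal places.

Let σ_i = g''(x_i). Step sizes h_i = 1, 1, 1; slopes of the chords Δ_i = (y_(i+1) - y_i)/h_i = -7, 14, -14.
  1·σ_0 + 4·σ_1 + 1·σ_2 = 6(Δ_1 - Δ_0) = 126
  1·σ_1 + 4·σ_2 + 1·σ_3 = 6(Δ_2 - Δ_1) = -168
Clamped end conditions give two more equations: 2h_0·σ_0 + h_0·σ_1 = 6(Δ_0 - g'(0)) = -66 and h_2·σ_2 + 2h_2·σ_3 = 6(g'(3) - Δ_2) = 54.
Forward elimination and back-substitution give σ_0 = -332/5, σ_1 = 334/5, σ_2 = -374/5, σ_3 = 322/5.

-74.8000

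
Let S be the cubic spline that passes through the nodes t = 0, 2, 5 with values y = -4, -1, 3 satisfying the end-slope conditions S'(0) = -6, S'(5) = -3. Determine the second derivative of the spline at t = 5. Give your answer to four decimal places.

-3.6333

Write M_i for S''(x_i). With h_i = 2, 3 and divided differences Δ_i = 3/2, 4/3, the continuity of S' gives the tridiagonal system
  2·M_0 + 10·M_1 + 3·M_2 = 6(Δ_1 - Δ_0) = -1
Clamped end conditions give two more equations: 2h_0·M_0 + h_0·M_1 = 6(Δ_0 - S'(0)) = 45 and h_1·M_1 + 2h_1·M_2 = 6(S'(5) - Δ_1) = -26.
Hence M_0 = 239/20, M_1 = -7/5, M_2 = -109/30.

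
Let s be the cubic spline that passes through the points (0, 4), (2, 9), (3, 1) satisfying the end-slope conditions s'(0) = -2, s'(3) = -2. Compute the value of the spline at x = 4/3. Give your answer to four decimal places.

9.1111

With M_i denoting the second derivative at x_i, h_i = 2, 1, and Δ_i = (y_(i+1) − y_i)/h_i = 5/2, -8:
  2·M_0 + 6·M_1 + 1·M_2 = 6(Δ_1 - Δ_0) = -63
Clamped end conditions give two more equations: 2h_0·M_0 + h_0·M_1 = 6(Δ_0 - s'(0)) = 27 and h_1·M_1 + 2h_1·M_2 = 6(s'(3) - Δ_1) = 36.
Solving: M_0 = 69/4, M_1 = -21, M_2 = 57/2.
On [0, 2], s(x) = 4 - 2·x + 69/8·x² - 51/16·x³.
With x = 4/3: s(4/3) = 82/9.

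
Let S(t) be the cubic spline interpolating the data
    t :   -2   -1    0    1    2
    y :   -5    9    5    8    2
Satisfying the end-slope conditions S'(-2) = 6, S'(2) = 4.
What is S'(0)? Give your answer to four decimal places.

-1.6429

With M_i denoting the second derivative at x_i, h_i = 1, 1, 1, 1, and Δ_i = (y_(i+1) − y_i)/h_i = 14, -4, 3, -6:
  1·M_0 + 4·M_1 + 1·M_2 = 6(Δ_1 - Δ_0) = -108
  1·M_1 + 4·M_2 + 1·M_3 = 6(Δ_2 - Δ_1) = 42
  1·M_2 + 4·M_3 + 1·M_4 = 6(Δ_3 - Δ_2) = -54
Clamped end conditions give two more equations: 2h_0·M_0 + h_0·M_1 = 6(Δ_0 - S'(-2)) = 48 and h_3·M_3 + 2h_3·M_4 = 6(S'(2) - Δ_3) = 60.
Hence M_0 = 1321/28, M_1 = -649/14, M_2 = 121/4, M_3 = -457/14, M_4 = 1297/28.
On [0, 1], S'(t) = b_2 + 2c_2·t + 3d_2·t² with b_2 = Δ_2 - h_2(2M_2 + M_3)/6 = -23/14, c_2 = M_2/2 = 121/8, d_2 = (M_3 - M_2)/(6h_2) = -587/56. So S'(0) = -23/14.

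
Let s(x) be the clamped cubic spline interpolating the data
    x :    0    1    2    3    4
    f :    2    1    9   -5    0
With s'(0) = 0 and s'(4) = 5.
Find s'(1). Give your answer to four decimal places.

Let m_i = s''(x_i). Step sizes h_i = 1, 1, 1, 1; slopes of the chords Δ_i = (y_(i+1) - y_i)/h_i = -1, 8, -14, 5.
  1·m_0 + 4·m_1 + 1·m_2 = 6(Δ_1 - Δ_0) = 54
  1·m_1 + 4·m_2 + 1·m_3 = 6(Δ_2 - Δ_1) = -132
  1·m_2 + 4·m_3 + 1·m_4 = 6(Δ_3 - Δ_2) = 114
Clamped end conditions give two more equations: 2h_0·m_0 + h_0·m_1 = 6(Δ_0 - s'(0)) = -6 and h_3·m_3 + 2h_3·m_4 = 6(s'(4) - Δ_3) = 0.
Hence m_0 = -523/28, m_1 = 439/14, m_2 = -211/4, m_3 = 667/14, m_4 = -667/28.
On [1, 2], s'(x) = b_1 + 2c_1·(x - 1) + 3d_1·(x - 1)² with b_1 = Δ_1 - h_1(2m_1 + m_2)/6 = 355/56, c_1 = m_1/2 = 439/28, d_1 = (m_2 - m_1)/(6h_1) = -785/56. So s'(1) = 355/56.

6.3393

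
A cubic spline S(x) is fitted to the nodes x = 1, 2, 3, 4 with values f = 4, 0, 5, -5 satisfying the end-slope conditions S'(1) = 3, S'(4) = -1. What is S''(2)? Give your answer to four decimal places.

33.7333

Let m_i = S''(x_i). Step sizes h_i = 1, 1, 1; slopes of the chords Δ_i = (y_(i+1) - y_i)/h_i = -4, 5, -10.
  1·m_0 + 4·m_1 + 1·m_2 = 6(Δ_1 - Δ_0) = 54
  1·m_1 + 4·m_2 + 1·m_3 = 6(Δ_2 - Δ_1) = -90
Clamped end conditions give two more equations: 2h_0·m_0 + h_0·m_1 = 6(Δ_0 - S'(1)) = -42 and h_2·m_2 + 2h_2·m_3 = 6(S'(4) - Δ_2) = 54.
Forward elimination and back-substitution give m_0 = -568/15, m_1 = 506/15, m_2 = -646/15, m_3 = 728/15.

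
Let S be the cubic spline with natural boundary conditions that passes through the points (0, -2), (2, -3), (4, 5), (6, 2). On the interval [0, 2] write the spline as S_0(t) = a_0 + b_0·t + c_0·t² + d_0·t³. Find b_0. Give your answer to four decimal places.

Put m_i = S'' at the i-th knot. Here h = (2, 2, 2) and Δ = (-1/2, 4, -3/2), so the interior equations h_(i-1)·m_(i-1) + 2(h_(i-1)+h_i)·m_i + h_i·m_(i+1) = 6(Δ_i − Δ_(i-1)) read
  2·m_0 + 8·m_1 + 2·m_2 = 6(Δ_1 - Δ_0) = 27
  2·m_1 + 8·m_2 + 2·m_3 = 6(Δ_2 - Δ_1) = -33
Natural end conditions: m_0 = m_3 = 0.
Hence m_0 = 0, m_1 = 47/10, m_2 = -53/10, m_3 = 0.
On [0, 2], with S_0(t) = a_0 + b_0·t + c_0·t² + d_0·t³: c_0 = m_0/2 = 0, d_0 = (m_1 - m_0)/(6h_0) = 47/120, b_0 = Δ_0 - h_0(2m_0 + m_1)/6 = -31/15.

-2.0667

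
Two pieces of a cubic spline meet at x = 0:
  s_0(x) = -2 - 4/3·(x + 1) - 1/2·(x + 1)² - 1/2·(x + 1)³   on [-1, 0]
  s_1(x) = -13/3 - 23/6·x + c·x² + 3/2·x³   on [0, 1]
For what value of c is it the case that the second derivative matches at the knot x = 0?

-2

s_0''(x) = -1 - 3·(x + 1), so s_0''(0) = -4. On the right, s_1''(0) = 2c, so c = -2.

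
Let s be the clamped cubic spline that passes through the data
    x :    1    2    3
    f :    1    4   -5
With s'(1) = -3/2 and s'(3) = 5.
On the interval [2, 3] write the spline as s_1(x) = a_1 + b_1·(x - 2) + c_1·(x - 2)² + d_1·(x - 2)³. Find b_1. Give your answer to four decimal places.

-5.3750

Let m_i = s''(x_i). Step sizes h_i = 1, 1; slopes of the chords Δ_i = (y_(i+1) - y_i)/h_i = 3, -9.
  1·m_0 + 4·m_1 + 1·m_2 = 6(Δ_1 - Δ_0) = -72
Clamped end conditions give two more equations: 2h_0·m_0 + h_0·m_1 = 6(Δ_0 - s'(1)) = 27 and h_1·m_1 + 2h_1·m_2 = 6(s'(3) - Δ_1) = 84.
Hence m_0 = 139/4, m_1 = -85/2, m_2 = 253/4.
On [2, 3], with s_1(x) = a_1 + b_1·(x - 2) + c_1·(x - 2)² + d_1·(x - 2)³: c_1 = m_1/2 = -85/4, d_1 = (m_2 - m_1)/(6h_1) = 141/8, b_1 = Δ_1 - h_1(2m_1 + m_2)/6 = -43/8.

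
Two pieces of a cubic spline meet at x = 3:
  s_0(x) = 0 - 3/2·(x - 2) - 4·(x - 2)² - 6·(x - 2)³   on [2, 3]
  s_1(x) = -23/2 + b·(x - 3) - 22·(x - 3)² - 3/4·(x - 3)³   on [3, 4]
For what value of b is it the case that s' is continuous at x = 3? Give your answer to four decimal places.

s_0'(x) = -3/2 - 8·(x - 2) - 18·(x - 2)², so s_0'(3) = -55/2. On the right, s_1'(3) = b, so b = -55/2.

-27.5000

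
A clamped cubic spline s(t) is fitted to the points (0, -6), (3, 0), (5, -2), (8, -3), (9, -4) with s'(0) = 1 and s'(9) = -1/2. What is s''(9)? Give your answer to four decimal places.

2.1342

Let m_i = s''(x_i). Step sizes h_i = 3, 2, 3, 1; slopes of the chords Δ_i = (y_(i+1) - y_i)/h_i = 2, -1, -1/3, -1.
  3·m_0 + 10·m_1 + 2·m_2 = 6(Δ_1 - Δ_0) = -18
  2·m_1 + 10·m_2 + 3·m_3 = 6(Δ_2 - Δ_1) = 4
  3·m_2 + 8·m_3 + 1·m_4 = 6(Δ_3 - Δ_2) = -4
Clamped end conditions give two more equations: 2h_0·m_0 + h_0·m_1 = 6(Δ_0 - s'(0)) = 6 and h_3·m_3 + 2h_3·m_4 = 6(s'(9) - Δ_3) = 3.
Forward elimination and back-substitution give m_0 = 847/354, m_1 = -493/177, m_2 = 947/708, m_3 = -449/354, m_4 = 1511/708.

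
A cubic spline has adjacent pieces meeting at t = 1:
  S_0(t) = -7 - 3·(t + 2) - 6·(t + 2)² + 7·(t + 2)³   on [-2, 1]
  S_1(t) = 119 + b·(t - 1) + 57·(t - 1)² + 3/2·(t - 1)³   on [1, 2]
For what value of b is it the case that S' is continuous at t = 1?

S_0'(t) = -3 - 12·(t + 2) + 21·(t + 2)², so S_0'(1) = 150. On the right, S_1'(1) = b, so b = 150.

150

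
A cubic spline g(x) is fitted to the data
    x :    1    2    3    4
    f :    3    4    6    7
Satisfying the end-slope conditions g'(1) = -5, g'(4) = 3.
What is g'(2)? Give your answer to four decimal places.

With σ_i denoting the second derivative at x_i, h_i = 1, 1, 1, and Δ_i = (y_(i+1) − y_i)/h_i = 1, 2, 1:
  1·σ_0 + 4·σ_1 + 1·σ_2 = 6(Δ_1 - Δ_0) = 6
  1·σ_1 + 4·σ_2 + 1·σ_3 = 6(Δ_2 - Δ_1) = -6
Clamped end conditions give two more equations: 2h_0·σ_0 + h_0·σ_1 = 6(Δ_0 - g'(1)) = 36 and h_2·σ_2 + 2h_2·σ_3 = 6(g'(4) - Δ_2) = 12.
Forward elimination and back-substitution give σ_0 = 58/3, σ_1 = -8/3, σ_2 = -8/3, σ_3 = 22/3.
On [2, 3], g'(x) = b_1 + 2c_1·(x - 2) + 3d_1·(x - 2)² with b_1 = Δ_1 - h_1(2σ_1 + σ_2)/6 = 10/3, c_1 = σ_1/2 = -4/3, d_1 = (σ_2 - σ_1)/(6h_1) = 0. So g'(2) = 10/3.

3.3333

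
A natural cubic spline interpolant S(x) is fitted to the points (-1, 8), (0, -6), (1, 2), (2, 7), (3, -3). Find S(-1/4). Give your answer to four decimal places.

-4.4160

Let M_i = S''(x_i). Step sizes h_i = 1, 1, 1, 1; slopes of the chords Δ_i = (y_(i+1) - y_i)/h_i = -14, 8, 5, -10.
  1·M_0 + 4·M_1 + 1·M_2 = 6(Δ_1 - Δ_0) = 132
  1·M_1 + 4·M_2 + 1·M_3 = 6(Δ_2 - Δ_1) = -18
  1·M_2 + 4·M_3 + 1·M_4 = 6(Δ_3 - Δ_2) = -90
Natural end conditions: M_0 = M_4 = 0.
Hence M_0 = 0, M_1 = 981/28, M_2 = -57/7, M_3 = -573/28, M_4 = 0.
On [-1, 0], S(x) = 8 - 1111/56·(x + 1) + 0·(x + 1)² + 327/56·(x + 1)³.
With (x + 1) = 3/4: S(-1/4) = -2261/512.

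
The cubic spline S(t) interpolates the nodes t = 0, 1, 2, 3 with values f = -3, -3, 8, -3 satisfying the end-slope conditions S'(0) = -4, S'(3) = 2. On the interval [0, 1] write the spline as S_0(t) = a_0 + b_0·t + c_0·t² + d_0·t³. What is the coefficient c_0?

Put σ_i = S'' at the i-th knot. Here h = (1, 1, 1) and Δ = (0, 11, -11), so the interior equations h_(i-1)·σ_(i-1) + 2(h_(i-1)+h_i)·σ_i + h_i·σ_(i+1) = 6(Δ_i − Δ_(i-1)) read
  1·σ_0 + 4·σ_1 + 1·σ_2 = 6(Δ_1 - Δ_0) = 66
  1·σ_1 + 4·σ_2 + 1·σ_3 = 6(Δ_2 - Δ_1) = -132
Clamped end conditions give two more equations: 2h_0·σ_0 + h_0·σ_1 = 6(Δ_0 - S'(0)) = 24 and h_2·σ_2 + 2h_2·σ_3 = 6(S'(3) - Δ_2) = 78.
Solving: σ_0 = -4, σ_1 = 32, σ_2 = -58, σ_3 = 68.
On [0, 1], with S_0(t) = a_0 + b_0·t + c_0·t² + d_0·t³: c_0 = σ_0/2 = -2, d_0 = (σ_1 - σ_0)/(6h_0) = 6, b_0 = Δ_0 - h_0(2σ_0 + σ_1)/6 = -4.

-2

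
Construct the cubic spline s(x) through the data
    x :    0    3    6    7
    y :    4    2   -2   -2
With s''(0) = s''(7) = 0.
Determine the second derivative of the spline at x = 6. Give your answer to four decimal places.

With M_i denoting the second derivative at x_i, h_i = 3, 3, 1, and Δ_i = (y_(i+1) − y_i)/h_i = -2/3, -4/3, 0:
  3·M_0 + 12·M_1 + 3·M_2 = 6(Δ_1 - Δ_0) = -4
  3·M_1 + 8·M_2 + 1·M_3 = 6(Δ_2 - Δ_1) = 8
Natural end conditions: M_0 = M_3 = 0.
Hence M_0 = 0, M_1 = -56/87, M_2 = 36/29, M_3 = 0.

1.2414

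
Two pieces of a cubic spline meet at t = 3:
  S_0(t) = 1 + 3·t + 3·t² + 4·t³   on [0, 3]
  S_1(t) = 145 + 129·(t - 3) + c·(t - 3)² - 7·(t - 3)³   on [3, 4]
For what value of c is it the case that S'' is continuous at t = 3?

S_0''(t) = 6 + 24·t, so S_0''(3) = 78. On the right, S_1''(3) = 2c, so c = 39.

39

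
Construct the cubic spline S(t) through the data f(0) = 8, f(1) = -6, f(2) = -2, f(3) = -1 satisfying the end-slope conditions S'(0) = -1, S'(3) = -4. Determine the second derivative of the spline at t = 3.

With m_i denoting the second derivative at x_i, h_i = 1, 1, 1, and Δ_i = (y_(i+1) − y_i)/h_i = -14, 4, 1:
  1·m_0 + 4·m_1 + 1·m_2 = 6(Δ_1 - Δ_0) = 108
  1·m_1 + 4·m_2 + 1·m_3 = 6(Δ_2 - Δ_1) = -18
Clamped end conditions give two more equations: 2h_0·m_0 + h_0·m_1 = 6(Δ_0 - S'(0)) = -78 and h_2·m_2 + 2h_2·m_3 = 6(S'(3) - Δ_2) = -30.
Solving: m_0 = -62, m_1 = 46, m_2 = -14, m_3 = -8.

-8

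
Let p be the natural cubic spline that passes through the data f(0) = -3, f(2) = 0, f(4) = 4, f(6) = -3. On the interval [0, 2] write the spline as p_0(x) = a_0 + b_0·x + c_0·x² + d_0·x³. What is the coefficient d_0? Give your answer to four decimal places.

With M_i denoting the second derivative at x_i, h_i = 2, 2, 2, and Δ_i = (y_(i+1) − y_i)/h_i = 3/2, 2, -7/2:
  2·M_0 + 8·M_1 + 2·M_2 = 6(Δ_1 - Δ_0) = 3
  2·M_1 + 8·M_2 + 2·M_3 = 6(Δ_2 - Δ_1) = -33
Natural end conditions: M_0 = M_3 = 0.
Hence M_0 = 0, M_1 = 3/2, M_2 = -9/2, M_3 = 0.
On [0, 2], with p_0(x) = a_0 + b_0·x + c_0·x² + d_0·x³: c_0 = M_0/2 = 0, d_0 = (M_1 - M_0)/(6h_0) = 1/8, b_0 = Δ_0 - h_0(2M_0 + M_1)/6 = 1.

0.1250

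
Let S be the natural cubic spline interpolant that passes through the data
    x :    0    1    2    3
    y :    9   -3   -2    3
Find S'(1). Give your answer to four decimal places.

Write σ_i for S''(x_i). With h_i = 1, 1, 1 and divided differences Δ_i = -12, 1, 5, the continuity of S' gives the tridiagonal system
  1·σ_0 + 4·σ_1 + 1·σ_2 = 6(Δ_1 - Δ_0) = 78
  1·σ_1 + 4·σ_2 + 1·σ_3 = 6(Δ_2 - Δ_1) = 24
Natural end conditions: σ_0 = σ_3 = 0.
Solving the tridiagonal system: σ_0 = 0, σ_1 = 96/5, σ_2 = 6/5, σ_3 = 0.
On [1, 2], S'(x) = b_1 + 2c_1·(x - 1) + 3d_1·(x - 1)² with b_1 = Δ_1 - h_1(2σ_1 + σ_2)/6 = -28/5, c_1 = σ_1/2 = 48/5, d_1 = (σ_2 - σ_1)/(6h_1) = -3. So S'(1) = -28/5.

-5.6000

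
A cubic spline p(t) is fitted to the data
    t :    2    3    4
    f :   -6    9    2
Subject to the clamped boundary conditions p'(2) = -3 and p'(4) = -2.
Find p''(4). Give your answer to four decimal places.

With m_i denoting the second derivative at x_i, h_i = 1, 1, and Δ_i = (y_(i+1) − y_i)/h_i = 15, -7:
  1·m_0 + 4·m_1 + 1·m_2 = 6(Δ_1 - Δ_0) = -132
Clamped end conditions give two more equations: 2h_0·m_0 + h_0·m_1 = 6(Δ_0 - p'(2)) = 108 and h_1·m_1 + 2h_1·m_2 = 6(p'(4) - Δ_1) = 30.
Solving: m_0 = 175/2, m_1 = -67, m_2 = 97/2.

48.5000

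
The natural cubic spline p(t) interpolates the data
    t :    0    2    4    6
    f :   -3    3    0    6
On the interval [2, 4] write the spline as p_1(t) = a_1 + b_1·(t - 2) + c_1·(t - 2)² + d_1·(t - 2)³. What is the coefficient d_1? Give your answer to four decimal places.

With M_i denoting the second derivative at x_i, h_i = 2, 2, 2, and Δ_i = (y_(i+1) − y_i)/h_i = 3, -3/2, 3:
  2·M_0 + 8·M_1 + 2·M_2 = 6(Δ_1 - Δ_0) = -27
  2·M_1 + 8·M_2 + 2·M_3 = 6(Δ_2 - Δ_1) = 27
Natural end conditions: M_0 = M_3 = 0.
Solving: M_0 = 0, M_1 = -9/2, M_2 = 9/2, M_3 = 0.
On [2, 4], with p_1(t) = a_1 + b_1·(t - 2) + c_1·(t - 2)² + d_1·(t - 2)³: c_1 = M_1/2 = -9/4, d_1 = (M_2 - M_1)/(6h_1) = 3/4, b_1 = Δ_1 - h_1(2M_1 + M_2)/6 = 0.

0.7500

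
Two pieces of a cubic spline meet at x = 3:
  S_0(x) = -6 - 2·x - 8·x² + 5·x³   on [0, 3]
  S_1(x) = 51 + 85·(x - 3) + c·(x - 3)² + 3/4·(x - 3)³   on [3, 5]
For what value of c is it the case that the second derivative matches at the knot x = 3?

S_0''(x) = -16 + 30·x, so S_0''(3) = 74. On the right, S_1''(3) = 2c, so c = 37.

37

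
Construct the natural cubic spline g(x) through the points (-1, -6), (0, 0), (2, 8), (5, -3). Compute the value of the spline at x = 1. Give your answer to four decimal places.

5.2500

Let M_i = g''(x_i). Step sizes h_i = 1, 2, 3; slopes of the chords Δ_i = (y_(i+1) - y_i)/h_i = 6, 4, -11/3.
  1·M_0 + 6·M_1 + 2·M_2 = 6(Δ_1 - Δ_0) = -12
  2·M_1 + 10·M_2 + 3·M_3 = 6(Δ_2 - Δ_1) = -46
Natural end conditions: M_0 = M_3 = 0.
Hence M_0 = 0, M_1 = -1/2, M_2 = -9/2, M_3 = 0.
On [0, 2], g(x) = 0 + 35/6·x - 1/4·x² - 1/3·x³.
With x = 1: g(1) = 21/4.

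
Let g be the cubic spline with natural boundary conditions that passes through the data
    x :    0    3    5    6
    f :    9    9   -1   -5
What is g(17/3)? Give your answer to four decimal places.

Write m_i for g''(x_i). With h_i = 3, 2, 1 and divided differences Δ_i = 0, -5, -4, the continuity of g' gives the tridiagonal system
  3·m_0 + 10·m_1 + 2·m_2 = 6(Δ_1 - Δ_0) = -30
  2·m_1 + 6·m_2 + 1·m_3 = 6(Δ_2 - Δ_1) = 6
Natural end conditions: m_0 = m_3 = 0.
Solving: m_0 = 0, m_1 = -24/7, m_2 = 15/7, m_3 = 0.
On [5, 6], g(x) = -1 - 33/7·(x - 5) + 15/14·(x - 5)² - 5/14·(x - 5)³.
With (x - 5) = 2/3: g(17/3) = -713/189.

-3.7725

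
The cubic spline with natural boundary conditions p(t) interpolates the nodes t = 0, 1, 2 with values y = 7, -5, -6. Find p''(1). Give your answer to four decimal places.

Write M_i for p''(x_i). With h_i = 1, 1 and divided differences Δ_i = -12, -1, the continuity of p' gives the tridiagonal system
  1·M_0 + 4·M_1 + 1·M_2 = 6(Δ_1 - Δ_0) = 66
Natural end conditions: M_0 = M_2 = 0.
Solving: M_0 = 0, M_1 = 33/2, M_2 = 0.

16.5000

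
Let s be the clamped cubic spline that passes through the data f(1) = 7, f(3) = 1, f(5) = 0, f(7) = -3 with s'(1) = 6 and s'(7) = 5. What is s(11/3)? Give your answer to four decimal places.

Let M_i = s''(x_i). Step sizes h_i = 2, 2, 2; slopes of the chords Δ_i = (y_(i+1) - y_i)/h_i = -3, -1/2, -3/2.
  2·M_0 + 8·M_1 + 2·M_2 = 6(Δ_1 - Δ_0) = 15
  2·M_1 + 8·M_2 + 2·M_3 = 6(Δ_2 - Δ_1) = -6
Clamped end conditions give two more equations: 2h_0·M_0 + h_0·M_1 = 6(Δ_0 - s'(1)) = -54 and h_2·M_2 + 2h_2·M_3 = 6(s'(7) - Δ_2) = 39.
Hence M_0 = -52/3, M_1 = 23/3, M_2 = -35/6, M_3 = 38/3.
On [3, 5], s(x) = 1 - 11/3·(x - 3) + 23/6·(x - 3)² - 9/8·(x - 3)³.
With (x - 3) = 2/3: s(11/3) = -2/27.

-0.0741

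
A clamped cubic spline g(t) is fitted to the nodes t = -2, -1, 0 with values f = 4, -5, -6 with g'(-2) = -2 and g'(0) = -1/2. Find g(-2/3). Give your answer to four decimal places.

With m_i denoting the second derivative at x_i, h_i = 1, 1, and Δ_i = (y_(i+1) − y_i)/h_i = -9, -1:
  1·m_0 + 4·m_1 + 1·m_2 = 6(Δ_1 - Δ_0) = 48
Clamped end conditions give two more equations: 2h_0·m_0 + h_0·m_1 = 6(Δ_0 - g'(-2)) = -42 and h_1·m_1 + 2h_1·m_2 = 6(g'(0) - Δ_1) = 3.
Solving the tridiagonal system: m_0 = -129/4, m_1 = 45/2, m_2 = -39/4.
On [-1, 0], g(t) = -5 - 55/8·(t + 1) + 45/4·(t + 1)² - 43/8·(t + 1)³.
With (t + 1) = 1/3: g(-2/3) = -337/54.

-6.2407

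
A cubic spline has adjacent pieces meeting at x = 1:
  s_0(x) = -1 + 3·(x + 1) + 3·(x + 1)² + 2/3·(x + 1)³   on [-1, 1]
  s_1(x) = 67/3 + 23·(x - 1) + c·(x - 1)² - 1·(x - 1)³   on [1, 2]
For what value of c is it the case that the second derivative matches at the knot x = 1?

7

s_0''(x) = 6 + 4·(x + 1), so s_0''(1) = 14. On the right, s_1''(1) = 2c, so c = 7.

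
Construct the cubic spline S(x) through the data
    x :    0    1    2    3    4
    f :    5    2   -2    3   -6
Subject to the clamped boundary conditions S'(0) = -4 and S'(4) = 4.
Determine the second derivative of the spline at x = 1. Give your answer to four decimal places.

-10.2143

With M_i denoting the second derivative at x_i, h_i = 1, 1, 1, 1, and Δ_i = (y_(i+1) − y_i)/h_i = -3, -4, 5, -9:
  1·M_0 + 4·M_1 + 1·M_2 = 6(Δ_1 - Δ_0) = -6
  1·M_1 + 4·M_2 + 1·M_3 = 6(Δ_2 - Δ_1) = 54
  1·M_2 + 4·M_3 + 1·M_4 = 6(Δ_3 - Δ_2) = -84
Clamped end conditions give two more equations: 2h_0·M_0 + h_0·M_1 = 6(Δ_0 - S'(0)) = 6 and h_3·M_3 + 2h_3·M_4 = 6(S'(4) - Δ_3) = 78.
Solving: M_0 = 227/28, M_1 = -143/14, M_2 = 107/4, M_3 = -599/14, M_4 = 1691/28.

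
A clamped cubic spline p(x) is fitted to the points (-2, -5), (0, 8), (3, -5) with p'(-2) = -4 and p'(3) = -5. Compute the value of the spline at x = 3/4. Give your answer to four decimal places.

With M_i denoting the second derivative at x_i, h_i = 2, 3, and Δ_i = (y_(i+1) − y_i)/h_i = 13/2, -13/3:
  2·M_0 + 10·M_1 + 3·M_2 = 6(Δ_1 - Δ_0) = -65
Clamped end conditions give two more equations: 2h_0·M_0 + h_0·M_1 = 6(Δ_0 - p'(-2)) = 63 and h_1·M_1 + 2h_1·M_2 = 6(p'(3) - Δ_1) = -4.
Solving: M_0 = 441/20, M_1 = -63/5, M_2 = 169/30.
On [0, 3], p(x) = 8 + 109/20·x - 63/10·x² + 547/540·x³.
With x = 3/4: p(3/4) = 11483/1280.

8.9711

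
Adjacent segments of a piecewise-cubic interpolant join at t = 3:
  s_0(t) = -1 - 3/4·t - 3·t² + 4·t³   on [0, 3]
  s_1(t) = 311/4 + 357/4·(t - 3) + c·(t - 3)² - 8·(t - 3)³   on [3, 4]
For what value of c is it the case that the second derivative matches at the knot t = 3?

s_0''(t) = -6 + 24·t, so s_0''(3) = 66. On the right, s_1''(3) = 2c, so c = 33.

33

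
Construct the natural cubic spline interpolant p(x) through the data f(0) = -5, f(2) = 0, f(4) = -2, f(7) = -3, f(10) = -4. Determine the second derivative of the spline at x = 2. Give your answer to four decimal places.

-2.8893

With σ_i denoting the second derivative at x_i, h_i = 2, 2, 3, 3, and Δ_i = (y_(i+1) − y_i)/h_i = 5/2, -1, -1/3, -1/3:
  2·σ_0 + 8·σ_1 + 2·σ_2 = 6(Δ_1 - Δ_0) = -21
  2·σ_1 + 10·σ_2 + 3·σ_3 = 6(Δ_2 - Δ_1) = 4
  3·σ_2 + 12·σ_3 + 3·σ_4 = 6(Δ_3 - Δ_2) = 0
Natural end conditions: σ_0 = σ_4 = 0.
Solving the tridiagonal system: σ_0 = 0, σ_1 = -809/280, σ_2 = 37/35, σ_3 = -37/140, σ_4 = 0.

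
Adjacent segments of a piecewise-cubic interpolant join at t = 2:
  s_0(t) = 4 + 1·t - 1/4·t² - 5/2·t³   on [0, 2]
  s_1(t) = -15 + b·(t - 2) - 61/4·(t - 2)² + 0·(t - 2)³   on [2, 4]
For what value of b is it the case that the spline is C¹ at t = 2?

s_0'(t) = 1 - 1/2·t - 15/2·t², so s_0'(2) = -30. On the right, s_1'(2) = b, so b = -30.

-30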